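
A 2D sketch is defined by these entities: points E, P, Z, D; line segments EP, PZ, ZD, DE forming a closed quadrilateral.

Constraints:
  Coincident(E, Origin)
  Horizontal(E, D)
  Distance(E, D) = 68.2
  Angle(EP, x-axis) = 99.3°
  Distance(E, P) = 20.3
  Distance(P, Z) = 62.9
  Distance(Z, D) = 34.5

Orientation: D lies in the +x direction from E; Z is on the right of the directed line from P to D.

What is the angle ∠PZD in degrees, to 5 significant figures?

94.813°

Checks: |PZ| = 62.90 ✓; |ZD| = 34.50 ✓.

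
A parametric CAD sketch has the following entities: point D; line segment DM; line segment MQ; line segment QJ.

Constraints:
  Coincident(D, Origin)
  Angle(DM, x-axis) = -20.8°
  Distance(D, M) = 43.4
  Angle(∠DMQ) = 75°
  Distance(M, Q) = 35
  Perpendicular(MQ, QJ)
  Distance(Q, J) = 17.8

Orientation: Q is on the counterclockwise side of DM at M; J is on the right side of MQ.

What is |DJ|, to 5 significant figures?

64.277

D is at the origin; DM runs at -20.8° with length 43.4, so M = 43.4·(cos -20.8°, sin -20.8°) = (40.571, -15.412). ∠DMQ = 75.0°, so MQ runs at -20.8° + (180° − 75.0°) = 84.200° from the x-axis; with |MQ| = 35.0, Q = M + 35.0·(cos 84.200°, sin 84.200°) = (44.108, 19.409). MQ ⟂ QJ; with |QJ| = 17.8 on the right of MQ, J = Q + 17.8·(0.99488, -0.10106) = (61.817, 17.610). Then |DJ| = |J − D| = 64.277.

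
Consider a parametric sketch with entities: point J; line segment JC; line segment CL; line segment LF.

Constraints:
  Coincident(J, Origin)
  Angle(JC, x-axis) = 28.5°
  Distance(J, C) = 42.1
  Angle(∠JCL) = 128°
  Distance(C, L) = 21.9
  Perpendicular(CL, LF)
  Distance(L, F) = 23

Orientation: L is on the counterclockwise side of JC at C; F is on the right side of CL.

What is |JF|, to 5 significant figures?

73.772

J is at the origin; JC runs at 28.5° with length 42.1, so C = 42.1·(cos 28.5°, sin 28.5°) = (36.998, 20.088). ∠JCL = 128.0°, so CL runs at 28.5° + (180° − 128.0°) = 80.500° from the x-axis; with |CL| = 21.9, L = C + 21.9·(cos 80.500°, sin 80.500°) = (40.613, 41.688). CL is perpendicular to LF; with |LF| = 23.0 on the right of CL, F = L + 23.0·(0.98629, -0.16505) = (63.297, 37.892). Then |JF| = |F − J| = 73.772.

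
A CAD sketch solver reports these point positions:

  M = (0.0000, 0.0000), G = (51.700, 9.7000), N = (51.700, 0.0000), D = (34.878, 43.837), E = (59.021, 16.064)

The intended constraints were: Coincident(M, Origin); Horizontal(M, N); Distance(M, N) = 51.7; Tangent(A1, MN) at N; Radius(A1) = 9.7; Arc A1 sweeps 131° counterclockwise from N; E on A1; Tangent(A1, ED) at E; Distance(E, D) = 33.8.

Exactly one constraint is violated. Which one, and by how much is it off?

Distance(E, D) = 33.8 — off by 3.00.

M = (0.00, 0.00) ✓; M.y = 0.00, N.y = 0.00 ✓; |MN| = 51.70 ✓; ∠(GN, NM) = 90.00° ✓; |GN| = 9.700 ✓; bearing(G→E) − bearing(G→N) = 131.0° ✓; |GE| = 9.700 ✓; ∠(GE, ED) = 90.00° ✓; |ED| = 36.80 ✗.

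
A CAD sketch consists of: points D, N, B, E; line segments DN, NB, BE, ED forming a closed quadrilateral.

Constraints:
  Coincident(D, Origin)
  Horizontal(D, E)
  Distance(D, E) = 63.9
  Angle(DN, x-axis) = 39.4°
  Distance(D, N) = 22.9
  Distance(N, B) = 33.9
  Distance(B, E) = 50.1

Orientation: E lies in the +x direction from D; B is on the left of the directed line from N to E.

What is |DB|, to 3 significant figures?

56.3

D is at the origin; D and E share the same y with |DE| = 63.9 and E in +x, so E = (63.9, 0). DN runs at 39.4° with |DN| = 22.9, so N = (17.7, 14.5). B is determined by |NB| = 33.9 and |BE| = 50.1 together: it lies at the intersection of circle(N, 33.9) and circle(E, 50.1). With |NE| = 48.4, the foot of the radical line on NE is 10.2 from N and the perpendicular offset is √(33.9² − 10.2²) = 32.3. Taking the left-of-NE solution: B = (37.1, 42.3).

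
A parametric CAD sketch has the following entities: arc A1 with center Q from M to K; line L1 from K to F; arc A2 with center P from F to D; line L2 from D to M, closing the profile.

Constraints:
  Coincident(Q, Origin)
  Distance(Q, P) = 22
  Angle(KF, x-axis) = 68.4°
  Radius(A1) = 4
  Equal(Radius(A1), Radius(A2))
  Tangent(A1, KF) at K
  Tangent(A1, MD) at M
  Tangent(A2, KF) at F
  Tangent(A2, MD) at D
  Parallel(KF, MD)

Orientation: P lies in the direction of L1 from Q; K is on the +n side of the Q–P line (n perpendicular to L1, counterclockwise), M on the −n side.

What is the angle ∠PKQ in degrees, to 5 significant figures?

79.695°

The slot axis is L1's direction at 68.4°, so u = (cos 68.4°, sin 68.4°) = (0.36812, 0.92978) and n = (−sin 68.4°, cos 68.4°) = (-0.92978, 0.36812). Q is at the origin and P lies 22.0 along u from Q, so P = 22.0·u = (8.0987, 20.455). Tangency of A1 to both parallel lines with radius 4.0 puts K and M at Q ± 4.0·n: K = (-3.7191, 1.4725), M = (3.7191, -1.4725). Then cos ∠PKQ = KP·KQ / (|KP||KQ|), giving 79.695°.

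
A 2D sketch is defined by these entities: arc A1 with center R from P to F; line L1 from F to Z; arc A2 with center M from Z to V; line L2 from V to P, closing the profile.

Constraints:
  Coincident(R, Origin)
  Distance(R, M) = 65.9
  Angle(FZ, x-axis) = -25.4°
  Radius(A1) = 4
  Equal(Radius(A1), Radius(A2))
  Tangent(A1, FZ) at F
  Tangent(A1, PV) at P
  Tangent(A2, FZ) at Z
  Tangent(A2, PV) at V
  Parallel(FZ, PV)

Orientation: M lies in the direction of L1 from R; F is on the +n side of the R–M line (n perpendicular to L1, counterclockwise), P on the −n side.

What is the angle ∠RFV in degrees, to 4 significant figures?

83.08°

The slot axis is L1's direction at -25.4°, so u = (cos -25.4°, sin -25.4°) = (0.9033, -0.4289) and n = (−sin -25.4°, cos -25.4°) = (0.4289, 0.9033). R is at the origin and M lies 65.9 along u from R, so M = 65.9·u = (59.53, -28.27). Tangency of A1 to both parallel lines with radius 4.0 puts F and P at R ± 4.0·n: F = (1.716, 3.613), P = (-1.716, -3.613). Equal radii place Z and V the same way about M: Z = M + 4.0·n = (61.25, -24.65), V = M − 4.0·n = (57.81, -31.88). Then cos ∠RFV = FR·FV / (|FR||FV|), giving 83.08°.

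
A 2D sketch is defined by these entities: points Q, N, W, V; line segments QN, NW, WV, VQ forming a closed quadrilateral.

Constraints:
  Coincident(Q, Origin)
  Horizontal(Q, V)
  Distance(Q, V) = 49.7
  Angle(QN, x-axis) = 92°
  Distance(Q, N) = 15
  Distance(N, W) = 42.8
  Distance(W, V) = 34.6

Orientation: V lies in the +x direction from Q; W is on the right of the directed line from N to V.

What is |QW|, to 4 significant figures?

30.79

Checks: |NW| = 42.80 ✓; |WV| = 34.60 ✓.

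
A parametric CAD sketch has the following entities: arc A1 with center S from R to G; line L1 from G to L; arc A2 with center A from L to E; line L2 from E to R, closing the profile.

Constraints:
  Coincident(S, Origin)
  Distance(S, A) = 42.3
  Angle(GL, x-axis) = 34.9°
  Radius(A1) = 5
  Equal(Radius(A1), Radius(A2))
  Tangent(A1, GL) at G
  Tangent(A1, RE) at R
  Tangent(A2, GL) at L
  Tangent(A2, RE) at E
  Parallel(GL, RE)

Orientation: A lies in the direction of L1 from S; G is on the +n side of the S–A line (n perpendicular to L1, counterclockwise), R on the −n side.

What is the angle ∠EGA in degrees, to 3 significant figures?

6.56°

The slot axis is L1's direction at 34.9°, so u = (cos 34.9°, sin 34.9°) = (0.820, 0.572) and n = (−sin 34.9°, cos 34.9°) = (-0.572, 0.820). S is at the origin and A lies 42.3 along u from S, so A = 42.3·u = (34.7, 24.2). Tangency of A1 to both parallel lines with radius 5.0 puts G and R at S ± 5.0·n: G = (-2.86, 4.10), R = (2.86, -4.10). Equal radii place L and E the same way about A: L = A + 5.0·n = (31.8, 28.3), E = A − 5.0·n = (37.6, 20.1). Then cos ∠EGA = GE·GA / (|GE||GA|), giving 6.56°.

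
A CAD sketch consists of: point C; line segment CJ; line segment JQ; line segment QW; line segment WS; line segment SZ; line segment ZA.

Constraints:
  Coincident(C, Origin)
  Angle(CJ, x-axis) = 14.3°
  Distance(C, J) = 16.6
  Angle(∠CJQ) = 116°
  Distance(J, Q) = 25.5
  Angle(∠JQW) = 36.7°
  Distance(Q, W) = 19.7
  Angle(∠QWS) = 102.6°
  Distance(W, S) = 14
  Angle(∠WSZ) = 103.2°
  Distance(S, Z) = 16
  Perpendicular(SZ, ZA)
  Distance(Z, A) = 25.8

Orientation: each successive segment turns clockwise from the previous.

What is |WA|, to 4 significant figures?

22.73

∠WSZ = 103.2° gives SZ at 12.80° from the x-axis; with |SZ| = 16.0, Z = (29.08, 6.628). SZ ⟂ ZA, so ZA runs at -77.20°; with |ZA| = 25.8, A = (34.80, -18.53). Then |WA| = |A − W| = 22.73.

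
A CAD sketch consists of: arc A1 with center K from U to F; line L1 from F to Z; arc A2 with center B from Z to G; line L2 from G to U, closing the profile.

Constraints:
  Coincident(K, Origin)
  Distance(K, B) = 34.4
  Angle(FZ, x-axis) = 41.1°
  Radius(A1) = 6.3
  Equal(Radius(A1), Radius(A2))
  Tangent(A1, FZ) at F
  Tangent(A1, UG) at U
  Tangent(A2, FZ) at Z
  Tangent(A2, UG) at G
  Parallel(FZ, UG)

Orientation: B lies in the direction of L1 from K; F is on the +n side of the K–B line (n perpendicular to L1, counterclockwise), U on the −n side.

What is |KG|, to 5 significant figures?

34.972

The slot axis is L1's direction at 41.1°, so u = (cos 41.1°, sin 41.1°) = (0.75356, 0.65738) and n = (−sin 41.1°, cos 41.1°) = (-0.65738, 0.75356). K is at the origin and B lies 34.4 along u from K, so B = 34.4·u = (25.923, 22.614). Tangency of A1 to both parallel lines with radius 6.3 puts F and U at K ± 6.3·n: F = (-4.1415, 4.7474), U = (4.1415, -4.7474). Equal radii place Z and G the same way about B: Z = B + 6.3·n = (21.781, 27.361), G = B − 6.3·n = (30.064, 17.866). Then |KG| = |G − K| = 34.972.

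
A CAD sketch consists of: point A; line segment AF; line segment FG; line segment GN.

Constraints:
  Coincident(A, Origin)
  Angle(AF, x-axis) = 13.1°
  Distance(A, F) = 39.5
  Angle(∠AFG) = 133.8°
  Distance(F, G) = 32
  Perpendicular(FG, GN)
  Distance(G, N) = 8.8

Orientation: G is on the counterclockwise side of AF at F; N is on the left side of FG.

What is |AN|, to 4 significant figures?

62.53

A is at the origin; AF runs at 13.1° with length 39.5, so F = 39.5·(cos 13.1°, sin 13.1°) = (38.47, 8.953). ∠AFG = 133.8°, so FG runs at 13.1° + (180° − 133.8°) = 59.30° from the x-axis; with |FG| = 32.0, G = F + 32.0·(cos 59.30°, sin 59.30°) = (54.81, 36.47). The perpendicularity gives GN at right angles to FG; with |GN| = 8.8 on the left of FG, N = G + 8.8·(-0.8599, 0.5105) = (47.24, 40.96). Then |AN| = |N − A| = 62.53.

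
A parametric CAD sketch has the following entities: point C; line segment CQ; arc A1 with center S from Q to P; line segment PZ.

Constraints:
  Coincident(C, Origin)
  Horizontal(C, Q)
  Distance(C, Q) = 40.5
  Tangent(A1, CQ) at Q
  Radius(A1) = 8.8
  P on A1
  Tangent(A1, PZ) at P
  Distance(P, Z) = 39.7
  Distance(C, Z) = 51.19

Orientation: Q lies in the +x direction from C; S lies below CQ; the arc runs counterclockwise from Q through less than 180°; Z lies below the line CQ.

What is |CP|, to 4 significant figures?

32.65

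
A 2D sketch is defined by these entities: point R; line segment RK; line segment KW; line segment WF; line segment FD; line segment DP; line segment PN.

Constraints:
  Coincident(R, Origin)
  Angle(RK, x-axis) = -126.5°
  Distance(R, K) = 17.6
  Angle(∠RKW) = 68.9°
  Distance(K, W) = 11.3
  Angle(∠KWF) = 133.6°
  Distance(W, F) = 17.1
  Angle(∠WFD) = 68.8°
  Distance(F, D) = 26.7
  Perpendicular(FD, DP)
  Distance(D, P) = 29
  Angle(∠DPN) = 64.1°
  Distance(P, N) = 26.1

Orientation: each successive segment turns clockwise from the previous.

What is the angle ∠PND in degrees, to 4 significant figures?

62.76°

R is at the origin; RK runs at -126.5° with length 17.6, so K = (-10.47, -14.15). ∠RKW = 68.9° gives KW at 122.4° from the x-axis; with |KW| = 11.3, W = (-16.52, -4.607). ∠KWF = 133.6° gives WF at 76.00° from the x-axis; with |WF| = 17.1, F = (-12.39, 11.99). ∠WFD = 68.8° gives FD at -35.20° from the x-axis; with |FD| = 26.7, D = (9.431, -3.406). FD ⟂ DP, so DP runs at -125.2°; with |DP| = 29.0, P = (-7.286, -27.10). ∠DPN = 64.1° gives PN at 118.9° from the x-axis; with |PN| = 26.1, N = (-19.90, -4.253). Then cos ∠PND = NP·ND / (|NP||ND|), giving 62.76°.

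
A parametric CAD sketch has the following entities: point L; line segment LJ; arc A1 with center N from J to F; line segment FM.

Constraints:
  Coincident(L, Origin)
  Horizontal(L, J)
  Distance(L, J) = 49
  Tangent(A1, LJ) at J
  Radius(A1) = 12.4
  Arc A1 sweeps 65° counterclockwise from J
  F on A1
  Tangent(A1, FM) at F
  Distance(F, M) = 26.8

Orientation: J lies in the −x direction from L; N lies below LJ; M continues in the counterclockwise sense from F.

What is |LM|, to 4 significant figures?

78.17

L is at the origin; LJ is horizontal with |LJ| = 49.0 and J on the −x side, so J = (-49.00, 0.000). The tangent condition forces NJ to be normal to LJ, so N = J + (0, -12.4) = (-49.00, -12.40). On A1, J sits at bearing 90° from N; a 65° counterclockwise sweep puts F at bearing 155°, so F = N + 12.4·(cos 155°, sin 155°) = (-60.24, -7.160). A1 meets FM tangentially, so NF is at right angles to FM, so FM runs along (−sin 155°, cos 155°); with |FM| = 26.8, M = (-71.56, -31.45). Then |LM| = |M − L| = 78.17.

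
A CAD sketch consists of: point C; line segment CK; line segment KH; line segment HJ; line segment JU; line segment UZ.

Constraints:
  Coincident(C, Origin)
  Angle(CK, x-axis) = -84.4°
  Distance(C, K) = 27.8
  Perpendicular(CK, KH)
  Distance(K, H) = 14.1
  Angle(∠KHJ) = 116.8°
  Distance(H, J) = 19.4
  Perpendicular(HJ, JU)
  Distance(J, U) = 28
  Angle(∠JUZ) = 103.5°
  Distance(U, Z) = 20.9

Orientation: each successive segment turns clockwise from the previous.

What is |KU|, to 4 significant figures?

30.02

C is at the origin; CK runs at -84.4° with length 27.8, so K = (2.713, -27.67). CK is perpendicular to KH, so KH runs at -174.4°; with |KH| = 14.1, H = (-11.32, -29.04). ∠KHJ = 116.8° gives HJ at 122.4° from the x-axis; with |HJ| = 19.4, J = (-21.71, -12.66). HJ ⟂ JU, so JU runs at 32.40°; with |JU| = 28.0, U = (1.926, 2.340). Then |KU| = |U − K| = 30.02.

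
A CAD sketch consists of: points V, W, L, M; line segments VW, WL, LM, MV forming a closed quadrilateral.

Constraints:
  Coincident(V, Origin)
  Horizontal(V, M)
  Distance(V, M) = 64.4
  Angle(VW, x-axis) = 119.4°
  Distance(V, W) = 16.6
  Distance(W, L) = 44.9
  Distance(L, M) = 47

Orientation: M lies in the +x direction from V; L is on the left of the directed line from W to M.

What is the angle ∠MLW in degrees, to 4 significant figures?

107.2°

V is at the origin; VM is horizontal with |VM| = 64.4 and M in +x, so M = (64.4, 0). VW runs at 119.4° with |VW| = 16.6, so W = (-8.149, 14.46). L is determined by |WL| = 44.9 and |LM| = 47.0 together: it lies at the intersection of circle(W, 44.9) and circle(M, 47.0). With |WM| = 73.98, the foot of the radical line on WM is 35.68 from W and the perpendicular offset is √(44.9² − 35.68²) = 27.25. Taking the left-of-WM solution: L = (32.17, 34.21).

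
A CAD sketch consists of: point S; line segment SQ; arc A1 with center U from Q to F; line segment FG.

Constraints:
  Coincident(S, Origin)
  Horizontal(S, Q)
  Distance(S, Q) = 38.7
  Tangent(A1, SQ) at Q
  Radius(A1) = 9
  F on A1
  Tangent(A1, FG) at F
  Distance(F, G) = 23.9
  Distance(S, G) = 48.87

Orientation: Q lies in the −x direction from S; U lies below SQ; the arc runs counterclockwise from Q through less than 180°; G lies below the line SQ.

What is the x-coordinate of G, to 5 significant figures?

-34.862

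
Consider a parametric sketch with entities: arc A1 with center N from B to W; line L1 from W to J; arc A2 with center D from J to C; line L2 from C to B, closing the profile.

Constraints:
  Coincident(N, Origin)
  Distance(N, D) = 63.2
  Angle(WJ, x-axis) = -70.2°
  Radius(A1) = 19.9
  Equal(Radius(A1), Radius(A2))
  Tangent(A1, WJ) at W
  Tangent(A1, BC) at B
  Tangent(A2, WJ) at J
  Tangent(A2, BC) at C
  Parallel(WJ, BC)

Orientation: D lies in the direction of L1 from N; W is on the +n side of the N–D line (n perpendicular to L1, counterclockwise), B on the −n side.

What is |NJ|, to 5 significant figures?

66.259

The slot axis is L1's direction at -70.2°, so u = (cos -70.2°, sin -70.2°) = (0.33874, -0.94088) and n = (−sin -70.2°, cos -70.2°) = (0.94088, 0.33874). N is at the origin and D lies 63.2 along u from N, so D = 63.2·u = (21.408, -59.464). Tangency of A1 to both parallel lines with radius 19.9 puts W and B at N ± 19.9·n: W = (18.724, 6.7409), B = (-18.724, -6.7409). Equal radii place J and C the same way about D: J = D + 19.9·n = (40.132, -52.723), C = D − 19.9·n = (2.6847, -66.205). Then |NJ| = |J − N| = 66.259.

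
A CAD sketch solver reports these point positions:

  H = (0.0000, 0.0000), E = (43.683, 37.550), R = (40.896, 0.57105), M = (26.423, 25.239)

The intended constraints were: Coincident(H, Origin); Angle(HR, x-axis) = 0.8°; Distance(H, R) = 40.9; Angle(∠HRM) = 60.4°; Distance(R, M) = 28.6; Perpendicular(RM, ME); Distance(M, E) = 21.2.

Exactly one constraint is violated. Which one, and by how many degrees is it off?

Perpendicular(RM, ME) — off by 5.10°.

H = (0.00, 0.00) ✓; HR at 0.8000° ✓; |HR| = 40.90 ✓; ∠HRM = 60.40° ✓; |RM| = 28.60 ✓; ∠(RM, ME) = 84.90° ✗; |ME| = 21.20 ✓.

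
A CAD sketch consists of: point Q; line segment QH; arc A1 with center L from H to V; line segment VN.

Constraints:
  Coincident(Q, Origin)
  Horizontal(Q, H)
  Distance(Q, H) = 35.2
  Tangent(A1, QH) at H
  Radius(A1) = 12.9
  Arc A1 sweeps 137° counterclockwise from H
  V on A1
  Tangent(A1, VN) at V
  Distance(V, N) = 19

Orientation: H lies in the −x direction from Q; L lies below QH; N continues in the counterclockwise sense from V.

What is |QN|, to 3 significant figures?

46.4

Q is at the origin; QH is horizontal with |QH| = 35.2 and H on the −x side, so H = (-35.2, 0.00). The tangent condition forces LH to be normal to QH, so L = H + (0, -12.9) = (-35.2, -12.9). On A1, H sits at bearing 90° from L; a 137° counterclockwise sweep puts V at bearing 227°, so V = L + 12.9·(cos 227°, sin 227°) = (-44.0, -22.3). Tangency of A1 to VN means the radius LV is perpendicular to VN, so VN runs along (−sin 227°, cos 227°); with |VN| = 19.0, N = (-30.1, -35.3). Then |QN| = |N − Q| = 46.4.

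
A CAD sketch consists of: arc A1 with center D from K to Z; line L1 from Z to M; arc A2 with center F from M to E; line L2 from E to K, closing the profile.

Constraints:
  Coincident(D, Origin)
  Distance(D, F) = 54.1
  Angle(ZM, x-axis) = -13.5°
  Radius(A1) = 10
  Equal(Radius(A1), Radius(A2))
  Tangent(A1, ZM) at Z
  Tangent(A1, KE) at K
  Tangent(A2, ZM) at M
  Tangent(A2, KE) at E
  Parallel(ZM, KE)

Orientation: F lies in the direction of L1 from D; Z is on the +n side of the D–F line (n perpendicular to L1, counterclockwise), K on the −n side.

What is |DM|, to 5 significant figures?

55.016

The slot axis is L1's direction at -13.5°, so u = (cos -13.5°, sin -13.5°) = (0.97237, -0.23345) and n = (−sin -13.5°, cos -13.5°) = (0.23345, 0.97237). D is at the origin and F lies 54.1 along u from D, so F = 54.1·u = (52.605, -12.629). Tangency of A1 to both parallel lines with radius 10.0 puts Z and K at D ± 10.0·n: Z = (2.3345, 9.7237), K = (-2.3345, -9.7237). Equal radii place M and E the same way about F: M = F + 10.0·n = (54.940, -2.9057), E = F − 10.0·n = (50.271, -22.353). Then |DM| = |M − D| = 55.016.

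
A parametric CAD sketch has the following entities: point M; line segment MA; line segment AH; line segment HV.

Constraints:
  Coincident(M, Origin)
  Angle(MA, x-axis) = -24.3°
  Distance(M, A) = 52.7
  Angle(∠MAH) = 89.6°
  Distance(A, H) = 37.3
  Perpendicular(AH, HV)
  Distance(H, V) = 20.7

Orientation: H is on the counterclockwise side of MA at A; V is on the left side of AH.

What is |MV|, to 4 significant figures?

48.87

M is at the origin; MA runs at -24.3° with length 52.7, so A = 52.7·(cos -24.3°, sin -24.3°) = (48.03, -21.69). ∠MAH = 89.6°, so AH runs at -24.3° + (180° − 89.6°) = 66.10° from the x-axis; with |AH| = 37.3, H = A + 37.3·(cos 66.10°, sin 66.10°) = (63.14, 12.41). AH ⟂ HV; with |HV| = 20.7 on the left of AH, V = H + 20.7·(-0.9143, 0.4051) = (44.22, 20.80). Then |MV| = |V − M| = 48.87.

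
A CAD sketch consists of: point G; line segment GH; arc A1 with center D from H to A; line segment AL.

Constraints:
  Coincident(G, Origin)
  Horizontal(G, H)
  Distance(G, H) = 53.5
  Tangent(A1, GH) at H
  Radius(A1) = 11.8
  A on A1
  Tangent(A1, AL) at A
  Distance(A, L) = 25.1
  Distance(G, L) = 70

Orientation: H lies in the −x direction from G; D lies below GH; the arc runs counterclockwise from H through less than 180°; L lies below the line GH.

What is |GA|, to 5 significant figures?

66.569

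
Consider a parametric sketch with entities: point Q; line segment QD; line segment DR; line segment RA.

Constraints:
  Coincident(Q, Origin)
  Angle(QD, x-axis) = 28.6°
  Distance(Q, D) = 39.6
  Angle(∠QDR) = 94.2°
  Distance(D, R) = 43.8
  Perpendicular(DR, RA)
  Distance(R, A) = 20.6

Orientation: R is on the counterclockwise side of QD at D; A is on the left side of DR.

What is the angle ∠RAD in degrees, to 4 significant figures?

64.81°

Q is at the origin; QD runs at 28.6° with length 39.6, so D = 39.6·(cos 28.6°, sin 28.6°) = (34.77, 18.96). ∠QDR = 94.2°, so DR runs at 28.6° + (180° − 94.2°) = 114.4° from the x-axis; with |DR| = 43.8, R = D + 43.8·(cos 114.4°, sin 114.4°) = (16.67, 58.84). DR is perpendicular to RA; with |RA| = 20.6 on the left of DR, A = R + 20.6·(-0.9107, -0.4131) = (-2.086, 50.33). Then cos ∠RAD = AR·AD / (|AR||AD|), giving 64.81°.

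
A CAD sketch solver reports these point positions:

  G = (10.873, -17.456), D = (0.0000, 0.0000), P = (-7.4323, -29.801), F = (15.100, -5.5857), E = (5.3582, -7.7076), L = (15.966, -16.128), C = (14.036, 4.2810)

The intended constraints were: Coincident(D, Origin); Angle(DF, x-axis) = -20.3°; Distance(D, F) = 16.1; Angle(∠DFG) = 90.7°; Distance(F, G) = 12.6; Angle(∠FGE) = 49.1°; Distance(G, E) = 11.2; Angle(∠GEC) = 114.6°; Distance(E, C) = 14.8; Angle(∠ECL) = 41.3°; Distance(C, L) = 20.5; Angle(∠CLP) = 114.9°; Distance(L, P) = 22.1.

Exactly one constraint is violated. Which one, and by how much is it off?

Distance(L, P) = 22.1 — off by 5.00.

D = (0.00, 0.00) ✓; DF at -20.30° ✓; |DF| = 16.10 ✓; ∠DFG = 90.70° ✓; |FG| = 12.60 ✓; ∠FGE = 49.10° ✓; |GE| = 11.20 ✓; ∠GEC = 114.6° ✓; |EC| = 14.80 ✓; ∠ECL = 41.30° ✓; |CL| = 20.50 ✓; ∠CLP = 114.9° ✓; |LP| = 27.10 ✗.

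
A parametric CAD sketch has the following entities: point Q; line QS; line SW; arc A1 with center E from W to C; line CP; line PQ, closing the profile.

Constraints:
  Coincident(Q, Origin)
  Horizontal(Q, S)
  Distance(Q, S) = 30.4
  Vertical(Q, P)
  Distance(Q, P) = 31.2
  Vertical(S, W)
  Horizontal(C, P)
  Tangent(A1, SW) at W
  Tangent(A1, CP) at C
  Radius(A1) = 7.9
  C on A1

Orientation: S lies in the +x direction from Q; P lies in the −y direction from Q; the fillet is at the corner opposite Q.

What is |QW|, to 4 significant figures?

38.30

Q is at the origin; QS is horizontal with |QS| = 30.4 and S on the +x side, so S = (30.40, 0.000). Q and P share the same x with |QP| = 31.2 and P on the −y side, so P = (0.000, -31.20). The virtual corner opposite Q is at (30.40, -31.20). Since A1 is tangent to SW there, EW ⟂ SW and since A1 is tangent to CP there, EC ⟂ CP, with radius 7.9, so the center E sits 7.9 in from both sides at E = (22.50, -23.30). That places the tangent points at W = (30.40, -23.30) on SW and C = (22.50, -31.20) on CP. Then |QW| = |W − Q| = 38.30.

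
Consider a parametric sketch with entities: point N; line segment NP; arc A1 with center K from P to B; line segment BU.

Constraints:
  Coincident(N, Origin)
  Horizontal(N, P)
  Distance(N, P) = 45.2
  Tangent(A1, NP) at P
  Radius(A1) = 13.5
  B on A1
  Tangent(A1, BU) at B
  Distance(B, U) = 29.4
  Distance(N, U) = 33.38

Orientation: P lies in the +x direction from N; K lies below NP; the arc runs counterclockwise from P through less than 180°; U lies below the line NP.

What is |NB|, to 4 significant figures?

34.83

Checks: |KB| = 13.50 ✓; ∠(KB, BU) = 90.00° ✓; |BU| = 29.40 ✓; |NU| = 33.38 ✓.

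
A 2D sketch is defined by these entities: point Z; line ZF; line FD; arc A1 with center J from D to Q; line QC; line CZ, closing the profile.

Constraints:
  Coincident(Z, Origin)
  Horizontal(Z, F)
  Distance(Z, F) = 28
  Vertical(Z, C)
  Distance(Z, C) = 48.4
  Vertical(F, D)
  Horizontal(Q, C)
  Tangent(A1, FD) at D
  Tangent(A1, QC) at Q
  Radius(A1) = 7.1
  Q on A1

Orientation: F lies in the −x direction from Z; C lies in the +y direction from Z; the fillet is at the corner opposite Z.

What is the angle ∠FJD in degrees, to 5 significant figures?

80.245°

Z is at the origin; ZF is horizontal with |ZF| = 28.0 and F on the −x side, so F = (-28.000, 0.0000). ZC is vertical with |ZC| = 48.4 and C on the +y side, so C = (0.0000, 48.400). The virtual corner opposite Z is at (-28.000, 48.400). Tangency of A1 to FD means the radius JD is perpendicular to FD and tangency of A1 to QC means the radius JQ is perpendicular to QC, with radius 7.1, so the center J sits 7.1 in from both sides at J = (-20.900, 41.300). That places the tangent points at D = (-28.000, 41.300) on FD and Q = (-20.900, 48.400) on QC. Then cos ∠FJD = JF·JD / (|JF||JD|), giving 80.245°.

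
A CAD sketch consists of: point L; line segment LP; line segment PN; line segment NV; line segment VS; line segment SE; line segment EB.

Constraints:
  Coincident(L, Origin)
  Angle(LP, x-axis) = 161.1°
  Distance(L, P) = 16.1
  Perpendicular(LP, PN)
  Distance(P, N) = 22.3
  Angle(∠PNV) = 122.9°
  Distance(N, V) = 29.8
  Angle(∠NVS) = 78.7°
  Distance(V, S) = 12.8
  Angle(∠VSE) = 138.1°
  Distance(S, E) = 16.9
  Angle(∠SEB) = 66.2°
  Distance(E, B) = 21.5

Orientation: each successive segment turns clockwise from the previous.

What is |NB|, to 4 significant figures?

9.089

L is at the origin; LP runs at 161.1° with length 16.1, so P = (-15.23, 5.215). LP is perpendicular to PN, so PN runs at 71.10°; with |PN| = 22.3, N = (-8.009, 26.31). ∠PNV = 122.9° gives NV at 14.00° from the x-axis; with |NV| = 29.8, V = (20.91, 33.52). ∠NVS = 78.7° gives VS at -87.30° from the x-axis; with |VS| = 12.8, S = (21.51, 20.74). ∠VSE = 138.1° gives SE at -129.2° from the x-axis; with |SE| = 16.9, E = (10.83, 7.640). ∠SEB = 66.2° gives EB at 117.0° from the x-axis; with |EB| = 21.5, B = (1.067, 26.80). Then |NB| = |B − N| = 9.089.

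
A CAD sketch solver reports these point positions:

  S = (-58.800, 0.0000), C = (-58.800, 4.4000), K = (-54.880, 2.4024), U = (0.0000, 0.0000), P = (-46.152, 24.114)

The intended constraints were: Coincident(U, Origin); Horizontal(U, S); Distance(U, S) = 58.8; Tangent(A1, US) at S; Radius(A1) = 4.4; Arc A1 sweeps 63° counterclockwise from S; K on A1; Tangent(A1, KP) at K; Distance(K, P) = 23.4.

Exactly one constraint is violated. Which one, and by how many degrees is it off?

Tangent(A1, KP) at K — off by 5.10°.

U = (0.00, 0.00) ✓; U.y = 0.00, S.y = 0.00 ✓; |US| = 58.80 ✓; ∠(CS, SU) = 90.00° ✓; |CS| = 4.400 ✓; bearing(C→K) − bearing(C→S) = 63.00° ✓; |CK| = 4.400 ✓; ∠(CK, KP) = 84.90° ✗; |KP| = 23.40 ✓.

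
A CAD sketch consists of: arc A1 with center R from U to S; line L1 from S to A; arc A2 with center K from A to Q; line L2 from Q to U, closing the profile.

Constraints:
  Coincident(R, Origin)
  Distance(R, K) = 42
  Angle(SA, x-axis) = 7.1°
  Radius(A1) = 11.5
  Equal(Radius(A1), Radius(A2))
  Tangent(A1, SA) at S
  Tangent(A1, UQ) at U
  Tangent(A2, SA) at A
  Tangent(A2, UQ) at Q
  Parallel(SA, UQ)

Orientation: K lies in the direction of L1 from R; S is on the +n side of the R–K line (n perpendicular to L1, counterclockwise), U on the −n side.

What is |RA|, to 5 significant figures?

43.546

The slot axis is L1's direction at 7.1°, so u = (cos 7.1°, sin 7.1°) = (0.99233, 0.12360) and n = (−sin 7.1°, cos 7.1°) = (-0.12360, 0.99233). R is at the origin and K lies 42.0 along u from R, so K = 42.0·u = (41.678, 5.1913). Tangency of A1 to both parallel lines with radius 11.5 puts S and U at R ± 11.5·n: S = (-1.4214, 11.412), U = (1.4214, -11.412). Equal radii place A and Q the same way about K: A = K + 11.5·n = (40.257, 16.603), Q = K − 11.5·n = (43.099, -6.2206). Then |RA| = |A − R| = 43.546.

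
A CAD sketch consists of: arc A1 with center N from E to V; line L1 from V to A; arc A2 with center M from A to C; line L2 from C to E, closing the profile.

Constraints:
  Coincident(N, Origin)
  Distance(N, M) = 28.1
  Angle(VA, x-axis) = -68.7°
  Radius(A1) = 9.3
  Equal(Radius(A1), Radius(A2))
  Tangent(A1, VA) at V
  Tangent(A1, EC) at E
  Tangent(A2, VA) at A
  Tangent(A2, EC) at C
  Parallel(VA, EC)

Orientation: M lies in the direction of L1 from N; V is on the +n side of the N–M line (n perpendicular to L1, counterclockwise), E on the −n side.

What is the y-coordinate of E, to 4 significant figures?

-3.378

The slot axis is L1's direction at -68.7°, so u = (cos -68.7°, sin -68.7°) = (0.3633, -0.9317) and n = (−sin -68.7°, cos -68.7°) = (0.9317, 0.3633). N is at the origin and M lies 28.1 along u from N, so M = 28.1·u = (10.21, -26.18). Tangency of A1 to both parallel lines with radius 9.3 puts V and E at N ± 9.3·n: V = (8.665, 3.378), E = (-8.665, -3.378). So E.y = -3.378.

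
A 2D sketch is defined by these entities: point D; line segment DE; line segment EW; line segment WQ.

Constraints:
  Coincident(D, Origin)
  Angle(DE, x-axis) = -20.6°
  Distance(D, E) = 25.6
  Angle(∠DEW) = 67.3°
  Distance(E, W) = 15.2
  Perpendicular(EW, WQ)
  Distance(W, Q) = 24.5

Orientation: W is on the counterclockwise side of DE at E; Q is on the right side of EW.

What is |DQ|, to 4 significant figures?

48.41

D is at the origin; DE runs at -20.6° with length 25.6, so E = 25.6·(cos -20.6°, sin -20.6°) = (23.96, -9.007). ∠DEW = 67.3°, so EW runs at -20.6° + (180° − 67.3°) = 92.10° from the x-axis; with |EW| = 15.2, W = E + 15.2·(cos 92.10°, sin 92.10°) = (23.41, 6.183). EW is perpendicular to WQ; with |WQ| = 24.5 on the right of EW, Q = W + 24.5·(0.9993, 0.03664) = (47.89, 7.080). Then |DQ| = |Q − D| = 48.41.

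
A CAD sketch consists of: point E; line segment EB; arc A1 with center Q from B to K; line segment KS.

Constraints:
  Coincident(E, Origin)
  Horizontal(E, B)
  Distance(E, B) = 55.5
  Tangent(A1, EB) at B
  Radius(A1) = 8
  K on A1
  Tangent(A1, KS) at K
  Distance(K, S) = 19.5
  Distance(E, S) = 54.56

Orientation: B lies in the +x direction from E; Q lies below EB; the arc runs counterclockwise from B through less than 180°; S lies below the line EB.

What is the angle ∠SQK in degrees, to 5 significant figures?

67.694°

E is at the origin; EB is horizontal with |EB| = 55.5 and B on the +x side, so B = (55.500, 0.0000). A1 meets EB tangentially, so QB is at right angles to EB, so Q = B + (0, -8) = (55.500, -8.0000). Since QK ⟂ KS (tangency), |QS| = √(8.0² + 19.5²) = 21.077 regardless of where K sits on A1. So S lies on both circle(E, 54.56) and circle(Q, 21.077); the below-EB intersection is S = (47.197, -27.373). K is the foot of the tangent from S: K = (47.501, -7.8752).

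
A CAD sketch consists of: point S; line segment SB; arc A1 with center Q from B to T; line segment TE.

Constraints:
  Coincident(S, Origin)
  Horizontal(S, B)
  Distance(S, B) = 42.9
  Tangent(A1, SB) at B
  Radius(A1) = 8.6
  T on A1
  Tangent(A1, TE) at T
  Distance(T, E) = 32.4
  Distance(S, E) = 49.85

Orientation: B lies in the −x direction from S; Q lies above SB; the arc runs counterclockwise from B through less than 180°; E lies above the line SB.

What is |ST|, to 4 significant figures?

35.18

Checks: ∠(QB, BS) = 90.00° ✓; |QT| = 8.600 ✓; ∠(QT, TE) = 90.00° ✓; |TE| = 32.40 ✓; |SE| = 49.85 ✓.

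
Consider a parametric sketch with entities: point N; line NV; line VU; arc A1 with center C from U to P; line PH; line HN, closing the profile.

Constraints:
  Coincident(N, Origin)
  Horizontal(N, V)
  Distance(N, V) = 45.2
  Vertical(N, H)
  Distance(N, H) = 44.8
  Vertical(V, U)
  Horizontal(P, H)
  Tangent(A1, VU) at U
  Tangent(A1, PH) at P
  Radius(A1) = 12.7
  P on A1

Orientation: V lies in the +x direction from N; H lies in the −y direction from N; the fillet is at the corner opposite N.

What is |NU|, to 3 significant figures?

55.4

N is at the origin; NV is horizontal with |NV| = 45.2 and V on the +x side, so V = (45.2, 0.00). N and H share the same x with |NH| = 44.8 and H on the −y side, so H = (0.00, -44.8). The virtual corner opposite N is at (45.2, -44.8). Tangency of A1 to VU means the radius CU is perpendicular to VU and A1 meets PH tangentially, so CP is at right angles to PH, with radius 12.7, so the center C sits 12.7 in from both sides at C = (32.5, -32.1). That places the tangent points at U = (45.2, -32.1) on VU and P = (32.5, -44.8) on PH. Then |NU| = |U − N| = 55.4.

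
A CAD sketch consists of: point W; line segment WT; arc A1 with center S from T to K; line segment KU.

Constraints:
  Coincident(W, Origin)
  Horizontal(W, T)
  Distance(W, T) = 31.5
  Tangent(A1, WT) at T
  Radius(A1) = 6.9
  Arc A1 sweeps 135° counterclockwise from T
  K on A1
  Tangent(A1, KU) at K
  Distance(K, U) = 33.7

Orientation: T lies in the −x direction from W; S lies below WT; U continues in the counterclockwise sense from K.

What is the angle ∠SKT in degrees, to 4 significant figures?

22.50°

W is at the origin; W and T share the same y with |WT| = 31.5 and T on the −x side, so T = (-31.50, 0.000). Since A1 is tangent to WT there, ST ⟂ WT, so S = T + (0, -6.9) = (-31.50, -6.900). On A1, T sits at bearing 90° from S; a 135° counterclockwise sweep puts K at bearing 225°, so K = S + 6.9·(cos 225°, sin 225°) = (-36.38, -11.78). Then cos ∠SKT = KS·KT / (|KS||KT|), giving 22.50°.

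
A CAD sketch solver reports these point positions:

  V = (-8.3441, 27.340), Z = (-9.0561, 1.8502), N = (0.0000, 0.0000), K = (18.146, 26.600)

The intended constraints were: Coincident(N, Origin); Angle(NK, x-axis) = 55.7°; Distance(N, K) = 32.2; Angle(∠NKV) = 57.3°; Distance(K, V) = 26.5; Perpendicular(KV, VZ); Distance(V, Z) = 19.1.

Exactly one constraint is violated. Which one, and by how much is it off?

Distance(V, Z) = 19.1 — off by 6.40.

N = (0.00, 0.00) ✓; NK at 55.70° ✓; |NK| = 32.20 ✓; ∠NKV = 57.30° ✓; |KV| = 26.50 ✓; ∠(KV, VZ) = 90.00° ✓; |VZ| = 25.50 ✗.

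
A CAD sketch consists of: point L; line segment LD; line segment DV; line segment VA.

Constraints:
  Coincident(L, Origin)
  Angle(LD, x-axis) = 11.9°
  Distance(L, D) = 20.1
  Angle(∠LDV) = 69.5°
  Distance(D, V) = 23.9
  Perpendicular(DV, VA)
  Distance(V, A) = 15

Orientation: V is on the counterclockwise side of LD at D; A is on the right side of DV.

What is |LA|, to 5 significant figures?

37.796

L is at the origin; LD runs at 11.9° with length 20.1, so D = 20.1·(cos 11.9°, sin 11.9°) = (19.668, 4.1447). ∠LDV = 69.5°, so DV runs at 11.9° + (180° − 69.5°) = 122.40° from the x-axis; with |DV| = 23.9, V = D + 23.9·(cos 122.40°, sin 122.40°) = (6.8618, 24.324). DV is perpendicular to VA; with |VA| = 15.0 on the right of DV, A = V + 15.0·(0.84433, 0.53583) = (19.527, 32.362). Then |LA| = |A − L| = 37.796.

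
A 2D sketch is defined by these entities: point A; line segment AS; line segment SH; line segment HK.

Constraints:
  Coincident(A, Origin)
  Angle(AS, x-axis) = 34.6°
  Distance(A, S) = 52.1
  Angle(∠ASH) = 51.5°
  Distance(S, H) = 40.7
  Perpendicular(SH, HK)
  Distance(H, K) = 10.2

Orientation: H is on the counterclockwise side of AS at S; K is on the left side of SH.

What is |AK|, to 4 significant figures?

31.67

∠ASH = 51.5°, so SH runs at 34.6° + (180° − 51.5°) = 163.1° from the x-axis; with |SH| = 40.7, H = S + 40.7·(cos 163.1°, sin 163.1°) = (3.943, 41.42). SH ⟂ HK; with |HK| = 10.2 on the left of SH, K = H + 10.2·(-0.2907, -0.9568) = (0.9779, 31.66). Then |AK| = |K − A| = 31.67.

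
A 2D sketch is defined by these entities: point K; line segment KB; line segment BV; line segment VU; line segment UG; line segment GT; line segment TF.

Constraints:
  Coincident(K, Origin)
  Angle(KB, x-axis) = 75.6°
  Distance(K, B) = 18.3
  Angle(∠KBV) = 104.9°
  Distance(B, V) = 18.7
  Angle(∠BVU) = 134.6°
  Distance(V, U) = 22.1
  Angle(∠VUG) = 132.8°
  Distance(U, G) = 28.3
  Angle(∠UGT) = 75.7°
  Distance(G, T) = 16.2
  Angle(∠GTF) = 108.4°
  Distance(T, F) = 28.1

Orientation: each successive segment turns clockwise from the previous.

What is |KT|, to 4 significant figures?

30.94

K is at the origin; KB runs at 75.6° with length 18.3, so B = (4.551, 17.73). ∠KBV = 104.9° gives BV at 0.5000° from the x-axis; with |BV| = 18.7, V = (23.25, 17.89). ∠BVU = 134.6° gives VU at -44.90° from the x-axis; with |VU| = 22.1, U = (38.90, 2.288). ∠VUG = 132.8° gives UG at -92.10° from the x-axis; with |UG| = 28.3, G = (37.87, -25.99). ∠UGT = 75.7° gives GT at 163.6° from the x-axis; with |GT| = 16.2, T = (22.33, -21.42). Then |KT| = |T − K| = 30.94.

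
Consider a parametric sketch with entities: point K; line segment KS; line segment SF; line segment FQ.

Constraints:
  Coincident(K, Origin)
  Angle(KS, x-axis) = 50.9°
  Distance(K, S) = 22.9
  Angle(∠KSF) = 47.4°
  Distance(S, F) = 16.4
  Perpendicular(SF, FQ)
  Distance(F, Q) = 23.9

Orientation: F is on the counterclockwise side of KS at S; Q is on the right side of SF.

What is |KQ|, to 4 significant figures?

40.77

K is at the origin; KS runs at 50.9° with length 22.9, so S = 22.9·(cos 50.9°, sin 50.9°) = (14.44, 17.77). ∠KSF = 47.4°, so SF runs at 50.9° + (180° − 47.4°) = 183.5° from the x-axis; with |SF| = 16.4, F = S + 16.4·(cos 183.5°, sin 183.5°) = (-1.927, 16.77). The perpendicularity gives FQ at right angles to SF; with |FQ| = 23.9 on the right of SF, Q = F + 23.9·(-0.06105, 0.9981) = (-3.386, 40.63). Then |KQ| = |Q − K| = 40.77.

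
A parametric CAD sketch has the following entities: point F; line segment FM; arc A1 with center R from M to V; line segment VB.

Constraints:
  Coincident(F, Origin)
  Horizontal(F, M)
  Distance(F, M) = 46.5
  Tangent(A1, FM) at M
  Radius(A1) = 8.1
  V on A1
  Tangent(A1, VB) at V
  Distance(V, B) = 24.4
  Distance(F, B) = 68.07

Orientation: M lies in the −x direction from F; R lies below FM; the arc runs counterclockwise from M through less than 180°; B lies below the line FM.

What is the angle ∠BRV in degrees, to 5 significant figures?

71.636°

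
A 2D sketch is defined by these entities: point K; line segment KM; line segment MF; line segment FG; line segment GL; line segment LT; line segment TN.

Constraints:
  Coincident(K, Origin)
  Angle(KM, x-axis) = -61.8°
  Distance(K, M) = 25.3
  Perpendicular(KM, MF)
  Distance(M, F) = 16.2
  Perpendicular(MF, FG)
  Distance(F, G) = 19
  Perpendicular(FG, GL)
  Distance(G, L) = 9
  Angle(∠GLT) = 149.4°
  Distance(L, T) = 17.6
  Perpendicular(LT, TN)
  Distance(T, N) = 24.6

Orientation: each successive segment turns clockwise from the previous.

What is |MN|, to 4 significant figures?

12.04

K is at the origin; KM runs at -61.8° with length 25.3, so M = (11.96, -22.30). KM ⟂ MF, so MF runs at -151.8°; with |MF| = 16.2, F = (-2.322, -29.95). The perpendicularity gives FG at right angles to MF, so FG runs at 118.2°; with |FG| = 19.0, G = (-11.30, -13.21). FG is perpendicular to GL, so GL runs at 28.20°; with |GL| = 9.0, L = (-3.368, -8.955). ∠GLT = 149.4° gives LT at -2.400° from the x-axis; with |LT| = 17.6, T = (14.22, -9.692). LT is perpendicular to TN, so TN runs at -92.40°; with |TN| = 24.6, N = (13.19, -34.27). Then |MN| = |N − M| = 12.04.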